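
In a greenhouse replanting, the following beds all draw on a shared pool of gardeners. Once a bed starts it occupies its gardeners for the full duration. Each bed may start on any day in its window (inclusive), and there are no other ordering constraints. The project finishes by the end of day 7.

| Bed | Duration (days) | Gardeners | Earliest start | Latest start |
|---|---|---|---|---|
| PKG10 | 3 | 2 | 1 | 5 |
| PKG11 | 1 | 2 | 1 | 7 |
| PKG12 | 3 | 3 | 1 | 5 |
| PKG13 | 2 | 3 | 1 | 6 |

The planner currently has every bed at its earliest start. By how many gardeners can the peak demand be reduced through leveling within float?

5

Early-start peak: d1:10  d2:8  d3:5  d4:0  d5:0  d6:0  d7:0 ⇒ 10.
Leveled (PKG10@1, PKG11@1, PKG12@2, PKG13@5): d1:4  d2:5  d3:5  d4:3  d5:3  d6:3  d7:0 ⇒ 5.
Reduction 10 − 5 = 5.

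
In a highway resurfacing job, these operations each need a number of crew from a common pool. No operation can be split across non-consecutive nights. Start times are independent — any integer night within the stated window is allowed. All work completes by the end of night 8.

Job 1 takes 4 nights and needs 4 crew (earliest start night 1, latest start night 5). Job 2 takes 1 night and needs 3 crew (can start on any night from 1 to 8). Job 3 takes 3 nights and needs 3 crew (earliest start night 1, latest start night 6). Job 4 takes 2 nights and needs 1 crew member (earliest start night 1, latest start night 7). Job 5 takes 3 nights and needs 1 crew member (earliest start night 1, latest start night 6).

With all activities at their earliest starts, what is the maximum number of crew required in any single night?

Early-start schedule: Job 1@1, Job 2@1, Job 3@1, Job 4@1, Job 5@1.
Load per night: night 1: 12, night 2: 9, night 3: 8, night 4: 4, night 5: 0, night 6: 0, night 7: 0, night 8: 0.
Peak is 12.

12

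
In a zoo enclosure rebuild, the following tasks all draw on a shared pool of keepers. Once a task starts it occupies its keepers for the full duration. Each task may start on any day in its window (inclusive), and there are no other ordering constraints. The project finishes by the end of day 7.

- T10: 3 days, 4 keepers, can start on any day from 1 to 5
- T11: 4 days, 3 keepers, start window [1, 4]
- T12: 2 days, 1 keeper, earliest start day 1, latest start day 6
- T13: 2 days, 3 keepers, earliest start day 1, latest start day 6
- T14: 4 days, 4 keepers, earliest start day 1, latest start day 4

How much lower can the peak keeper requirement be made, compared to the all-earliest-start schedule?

Early-start peak: d1:15  d2:15  d3:11  d4:7  d5:0  d6:0  d7:0 ⇒ 15.
Leveled (T10@1, T11@1, T12@1, T13@5, T14@4): d1:8  d2:8  d3:7  d4:7  d5:7  d6:7  d7:4 ⇒ 8.
Reduction 15 − 8 = 7.

7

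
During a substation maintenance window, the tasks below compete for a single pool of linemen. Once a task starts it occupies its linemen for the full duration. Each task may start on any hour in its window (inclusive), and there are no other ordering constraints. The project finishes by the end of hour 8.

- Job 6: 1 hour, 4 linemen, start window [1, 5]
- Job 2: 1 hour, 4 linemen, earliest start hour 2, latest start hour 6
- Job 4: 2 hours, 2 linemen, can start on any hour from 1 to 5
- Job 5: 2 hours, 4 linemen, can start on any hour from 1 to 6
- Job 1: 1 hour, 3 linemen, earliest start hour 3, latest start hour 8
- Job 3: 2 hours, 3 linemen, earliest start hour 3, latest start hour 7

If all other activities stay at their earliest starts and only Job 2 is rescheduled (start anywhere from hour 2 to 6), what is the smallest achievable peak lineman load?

10

Job 2@2: h1:10  h2:10  h3:6  h4:3  h5:0  h6:0  h7:0  h8:0 → peak 10
Job 2@3: h1:10  h2:6  h3:10  h4:3  h5:0  h6:0  h7:0  h8:0 → peak 10
Job 2@4: h1:10  h2:6  h3:6  h4:7  h5:0  h6:0  h7:0  h8:0 → peak 10
Job 2@5: h1:10  h2:6  h3:6  h4:3  h5:4  h6:0  h7:0  h8:0 → peak 10
Job 2@6: h1:10  h2:6  h3:6  h4:3  h5:0  h6:4  h7:0  h8:0 → peak 10
Best is Job 2@2, peak 10.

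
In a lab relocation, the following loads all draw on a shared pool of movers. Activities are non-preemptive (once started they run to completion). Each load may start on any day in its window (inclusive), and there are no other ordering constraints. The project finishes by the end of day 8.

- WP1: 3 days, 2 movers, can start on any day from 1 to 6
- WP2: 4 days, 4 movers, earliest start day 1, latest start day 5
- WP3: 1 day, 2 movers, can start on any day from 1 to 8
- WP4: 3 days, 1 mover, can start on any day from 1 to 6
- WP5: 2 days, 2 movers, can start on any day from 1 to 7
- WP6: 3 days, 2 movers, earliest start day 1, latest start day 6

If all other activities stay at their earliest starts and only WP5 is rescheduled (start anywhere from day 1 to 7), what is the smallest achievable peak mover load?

11

WP5@1: d1:13  d2:11  d3:9  d4:4  d5:0  d6:0  d7:0  d8:0 → peak 13
WP5@2: d1:11  d2:11  d3:11  d4:4  d5:0  d6:0  d7:0  d8:0 → peak 11
WP5@3: d1:11  d2:9  d3:11  d4:6  d5:0  d6:0  d7:0  d8:0 → peak 11
WP5@4: d1:11  d2:9  d3:9  d4:6  d5:2  d6:0  d7:0  d8:0 → peak 11
WP5@5: d1:11  d2:9  d3:9  d4:4  d5:2  d6:2  d7:0  d8:0 → peak 11
WP5@6: d1:11  d2:9  d3:9  d4:4  d5:0  d6:2  d7:2  d8:0 → peak 11
WP5@7: d1:11  d2:9  d3:9  d4:4  d5:0  d6:0  d7:2  d8:2 → peak 11
Best is WP5@2, peak 11.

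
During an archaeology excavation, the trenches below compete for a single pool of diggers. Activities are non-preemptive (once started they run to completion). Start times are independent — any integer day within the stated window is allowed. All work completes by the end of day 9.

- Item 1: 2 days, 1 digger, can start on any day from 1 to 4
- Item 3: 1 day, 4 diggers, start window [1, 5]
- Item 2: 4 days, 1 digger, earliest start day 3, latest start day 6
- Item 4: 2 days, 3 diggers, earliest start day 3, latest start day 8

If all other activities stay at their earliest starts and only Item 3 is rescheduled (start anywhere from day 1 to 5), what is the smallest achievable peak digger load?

5

Item 3@1: d1:5  d2:1  d3:4  d4:4  d5:1  d6:1  d7:0  d8:0  d9:0 → peak 5
Item 3@2: d1:1  d2:5  d3:4  d4:4  d5:1  d6:1  d7:0  d8:0  d9:0 → peak 5
Item 3@3: d1:1  d2:1  d3:8  d4:4  d5:1  d6:1  d7:0  d8:0  d9:0 → peak 8
Item 3@4: d1:1  d2:1  d3:4  d4:8  d5:1  d6:1  d7:0  d8:0  d9:0 → peak 8
Item 3@5: d1:1  d2:1  d3:4  d4:4  d5:5  d6:1  d7:0  d8:0  d9:0 → peak 5
Best is Item 3@1, peak 5.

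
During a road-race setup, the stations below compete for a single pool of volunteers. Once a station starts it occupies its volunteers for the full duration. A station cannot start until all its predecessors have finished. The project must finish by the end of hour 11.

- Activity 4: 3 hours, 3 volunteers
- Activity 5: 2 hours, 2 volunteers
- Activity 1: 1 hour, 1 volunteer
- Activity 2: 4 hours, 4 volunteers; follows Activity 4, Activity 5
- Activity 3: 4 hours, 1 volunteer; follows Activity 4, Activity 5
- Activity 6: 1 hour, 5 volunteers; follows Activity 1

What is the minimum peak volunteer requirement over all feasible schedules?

Early-start (Activity 4@1, Activity 5@1, Activity 1@1, Activity 2@4, Activity 3@4, Activity 6@2) gives peak 10: h1:6  h2:10  h3:3  h4:5  h5:5  h6:5  h7:5  h8:0  h9:0  h10:0  h11:0.
Shift Activity 1→3, Activity 6→8.
Schedule Activity 4@1, Activity 5@1, Activity 1@3, Activity 2@4, Activity 3@4, Activity 6@8: h1:5  h2:5  h3:4  h4:5  h5:5  h6:5  h7:5  h8:5  h9:0  h10:0  h11:0 — peak 5.

5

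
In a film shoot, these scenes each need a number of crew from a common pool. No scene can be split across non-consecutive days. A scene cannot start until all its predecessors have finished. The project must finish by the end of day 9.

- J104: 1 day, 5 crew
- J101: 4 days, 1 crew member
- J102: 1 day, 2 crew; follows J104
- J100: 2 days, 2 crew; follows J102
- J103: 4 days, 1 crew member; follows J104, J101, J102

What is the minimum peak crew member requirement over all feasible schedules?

Early-start (J104@1, J101@1, J102@2, J100@3, J103@5) gives peak 6: d1:6  d2:3  d3:3  d4:3  d5:1  d6:1  d7:1  d8:1  d9:0.
Shift J101→2, J103→6.
Schedule J104@1, J101@2, J102@2, J100@3, J103@6: d1:5  d2:3  d3:3  d4:3  d5:1  d6:1  d7:1  d8:1  d9:1 — peak 5.

5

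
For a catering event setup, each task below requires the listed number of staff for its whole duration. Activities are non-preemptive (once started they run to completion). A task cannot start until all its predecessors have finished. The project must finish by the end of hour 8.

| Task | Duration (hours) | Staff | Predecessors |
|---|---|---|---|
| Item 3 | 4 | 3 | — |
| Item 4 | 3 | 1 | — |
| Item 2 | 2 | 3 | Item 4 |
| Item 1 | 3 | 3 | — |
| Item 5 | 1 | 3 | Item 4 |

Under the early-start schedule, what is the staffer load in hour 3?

7

At early start, hour 3 has: Item 3, Item 4, Item 1.
Demand: 3 + 1 + 3 = 7.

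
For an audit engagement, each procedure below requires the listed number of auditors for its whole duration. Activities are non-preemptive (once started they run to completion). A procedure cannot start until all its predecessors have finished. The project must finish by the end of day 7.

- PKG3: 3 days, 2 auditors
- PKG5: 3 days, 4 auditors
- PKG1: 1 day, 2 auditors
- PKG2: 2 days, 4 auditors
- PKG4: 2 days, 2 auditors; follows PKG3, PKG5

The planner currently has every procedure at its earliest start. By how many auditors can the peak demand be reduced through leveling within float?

Early-start peak: d1:12  d2:10  d3:6  d4:2  d5:2  d6:0  d7:0 ⇒ 12.
Leveled (PKG3@1, PKG5@1, PKG1@4, PKG2@4, PKG4@5): d1:6  d2:6  d3:6  d4:6  d5:6  d6:2  d7:0 ⇒ 6.
Reduction 12 − 6 = 6.

6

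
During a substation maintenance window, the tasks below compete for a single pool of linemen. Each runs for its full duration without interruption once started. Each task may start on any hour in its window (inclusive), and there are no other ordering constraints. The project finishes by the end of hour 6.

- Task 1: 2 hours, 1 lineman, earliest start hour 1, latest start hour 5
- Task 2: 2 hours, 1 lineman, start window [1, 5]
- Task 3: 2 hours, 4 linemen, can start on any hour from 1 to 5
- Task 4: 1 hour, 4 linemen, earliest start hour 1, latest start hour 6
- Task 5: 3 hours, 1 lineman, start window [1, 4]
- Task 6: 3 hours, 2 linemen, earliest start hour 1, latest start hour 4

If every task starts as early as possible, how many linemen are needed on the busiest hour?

13

Early-start schedule: Task 1@1, Task 2@1, Task 3@1, Task 4@1, Task 5@1, Task 6@1.
Load per hour: hour 1: 13, hour 2: 9, hour 3: 3, hour 4: 0, hour 5: 0, hour 6: 0.
Peak is 13.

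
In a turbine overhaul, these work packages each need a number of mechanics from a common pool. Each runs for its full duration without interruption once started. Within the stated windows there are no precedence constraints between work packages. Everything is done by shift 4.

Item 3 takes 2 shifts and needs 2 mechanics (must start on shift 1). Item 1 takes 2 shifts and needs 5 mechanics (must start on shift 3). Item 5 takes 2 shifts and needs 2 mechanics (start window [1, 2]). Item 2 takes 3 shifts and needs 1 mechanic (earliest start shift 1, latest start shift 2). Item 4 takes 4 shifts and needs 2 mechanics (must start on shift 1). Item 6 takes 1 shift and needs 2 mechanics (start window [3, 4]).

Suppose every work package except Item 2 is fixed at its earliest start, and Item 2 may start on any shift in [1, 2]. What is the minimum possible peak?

10

Item 2@1: s1:7  s2:7  s3:10  s4:7 → peak 10
Item 2@2: s1:6  s2:7  s3:10  s4:8 → peak 10
Best is Item 2@1, peak 10.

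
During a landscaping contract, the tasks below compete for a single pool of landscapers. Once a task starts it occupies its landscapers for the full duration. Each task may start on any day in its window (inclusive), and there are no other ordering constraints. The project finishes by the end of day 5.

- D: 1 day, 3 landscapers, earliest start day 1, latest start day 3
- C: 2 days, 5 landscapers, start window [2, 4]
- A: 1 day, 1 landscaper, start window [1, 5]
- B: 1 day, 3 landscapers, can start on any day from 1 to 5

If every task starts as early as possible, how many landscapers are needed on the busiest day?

7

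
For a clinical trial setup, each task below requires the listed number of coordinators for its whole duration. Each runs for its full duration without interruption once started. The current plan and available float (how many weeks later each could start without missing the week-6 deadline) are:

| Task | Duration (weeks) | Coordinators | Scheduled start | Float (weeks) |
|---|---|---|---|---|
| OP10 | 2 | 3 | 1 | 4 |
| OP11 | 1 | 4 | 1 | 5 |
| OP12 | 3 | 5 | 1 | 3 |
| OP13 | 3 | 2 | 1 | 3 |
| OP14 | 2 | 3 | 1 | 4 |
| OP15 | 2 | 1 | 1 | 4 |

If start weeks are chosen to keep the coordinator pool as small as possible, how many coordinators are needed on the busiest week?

Early-start (OP10@1, OP11@1, OP12@1, OP13@1, OP14@1, OP15@1) gives peak 18: w1:18  w2:14  w3:7  w4:0  w5:0  w6:0.
Shift OP12→4, OP13→3, OP14→2, OP15→2.
Schedule OP10@1, OP11@1, OP12@4, OP13@3, OP14@2, OP15@2: w1:7  w2:7  w3:6  w4:7  w5:7  w6:5 — peak 7.
Total coordinator-weeks = 39 over 6 weeks ⇒ peak ≥ ⌈39/6⌉ = 7, so 7 is optimal.

7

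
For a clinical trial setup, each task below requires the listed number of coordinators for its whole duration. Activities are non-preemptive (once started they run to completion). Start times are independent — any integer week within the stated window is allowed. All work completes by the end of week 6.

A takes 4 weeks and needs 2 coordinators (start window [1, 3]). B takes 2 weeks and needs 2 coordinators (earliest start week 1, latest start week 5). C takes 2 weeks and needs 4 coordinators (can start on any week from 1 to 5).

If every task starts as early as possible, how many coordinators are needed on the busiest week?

8

Early-start schedule: A@1, B@1, C@1.
Load per week: week 1: 8, week 2: 8, week 3: 2, week 4: 2, week 5: 0, week 6: 0.
Peak is 8.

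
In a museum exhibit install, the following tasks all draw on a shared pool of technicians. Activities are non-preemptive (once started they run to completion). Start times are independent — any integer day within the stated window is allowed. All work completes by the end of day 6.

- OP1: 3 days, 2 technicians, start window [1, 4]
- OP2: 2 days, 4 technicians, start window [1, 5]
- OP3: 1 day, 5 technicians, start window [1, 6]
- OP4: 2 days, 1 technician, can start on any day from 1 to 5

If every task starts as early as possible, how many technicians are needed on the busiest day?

12

Early-start schedule: OP1@1, OP2@1, OP3@1, OP4@1.
Load per day: day 1: 12, day 2: 7, day 3: 2, day 4: 0, day 5: 0, day 6: 0.
Peak is 12.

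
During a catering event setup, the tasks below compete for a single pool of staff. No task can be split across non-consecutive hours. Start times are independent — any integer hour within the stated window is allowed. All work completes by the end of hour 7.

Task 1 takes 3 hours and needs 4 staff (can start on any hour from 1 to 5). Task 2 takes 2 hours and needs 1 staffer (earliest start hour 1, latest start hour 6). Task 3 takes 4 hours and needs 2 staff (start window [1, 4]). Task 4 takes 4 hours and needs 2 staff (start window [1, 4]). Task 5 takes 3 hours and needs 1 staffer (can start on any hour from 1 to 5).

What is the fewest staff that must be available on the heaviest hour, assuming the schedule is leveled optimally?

Early-start (Task 1@1, Task 2@1, Task 3@1, Task 4@1, Task 5@1) gives peak 10: h1:10  h2:10  h3:9  h4:4  h5:0  h6:0  h7:0.
Shift Task 3→4, Task 4→4, Task 5→3.
Schedule Task 1@1, Task 2@1, Task 3@4, Task 4@4, Task 5@3: h1:5  h2:5  h3:5  h4:5  h5:5  h6:4  h7:4 — peak 5.
Total staffer-hours = 33 over 7 hours ⇒ peak ≥ ⌈33/7⌉ = 5, so 5 is optimal.

5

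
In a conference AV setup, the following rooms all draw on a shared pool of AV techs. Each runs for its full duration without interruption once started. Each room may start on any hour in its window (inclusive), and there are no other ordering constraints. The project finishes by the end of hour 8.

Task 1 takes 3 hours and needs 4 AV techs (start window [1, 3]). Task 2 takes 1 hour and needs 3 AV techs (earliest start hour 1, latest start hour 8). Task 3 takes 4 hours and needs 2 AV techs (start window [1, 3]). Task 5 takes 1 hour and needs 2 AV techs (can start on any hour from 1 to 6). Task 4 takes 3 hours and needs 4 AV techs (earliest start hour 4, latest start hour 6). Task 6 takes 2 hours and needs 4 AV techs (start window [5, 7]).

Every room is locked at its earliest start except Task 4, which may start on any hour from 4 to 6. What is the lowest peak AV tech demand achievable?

11

Task 4@4: h1:11  h2:6  h3:6  h4:6  h5:8  h6:8  h7:0  h8:0 → peak 11
Task 4@5: h1:11  h2:6  h3:6  h4:2  h5:8  h6:8  h7:4  h8:0 → peak 11
Task 4@6: h1:11  h2:6  h3:6  h4:2  h5:4  h6:8  h7:4  h8:4 → peak 11
Best is Task 4@4, peak 11.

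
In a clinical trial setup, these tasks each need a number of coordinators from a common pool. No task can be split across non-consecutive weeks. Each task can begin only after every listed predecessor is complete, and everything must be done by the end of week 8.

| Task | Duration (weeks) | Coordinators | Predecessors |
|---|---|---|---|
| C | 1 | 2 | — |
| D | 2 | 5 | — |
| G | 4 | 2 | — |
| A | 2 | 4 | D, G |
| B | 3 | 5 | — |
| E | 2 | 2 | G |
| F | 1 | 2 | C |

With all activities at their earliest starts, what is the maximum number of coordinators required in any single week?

Early-start schedule: C@1, D@1, G@1, A@5, B@1, E@5, F@2.
Load per week: week 1: 14, week 2: 14, week 3: 7, week 4: 2, week 5: 6, week 6: 6, week 7: 0, week 8: 0.
Peak is 14.

14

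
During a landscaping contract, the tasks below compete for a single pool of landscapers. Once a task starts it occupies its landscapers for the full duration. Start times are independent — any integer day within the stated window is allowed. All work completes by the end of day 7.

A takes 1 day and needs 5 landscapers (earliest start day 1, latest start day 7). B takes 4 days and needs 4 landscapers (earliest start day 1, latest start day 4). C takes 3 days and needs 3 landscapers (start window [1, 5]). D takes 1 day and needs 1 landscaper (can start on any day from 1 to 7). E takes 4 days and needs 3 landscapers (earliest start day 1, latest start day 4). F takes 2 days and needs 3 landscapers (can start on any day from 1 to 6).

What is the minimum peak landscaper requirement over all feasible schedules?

Early-start (A@1, B@1, C@1, D@1, E@1, F@1) gives peak 19: d1:19  d2:13  d3:10  d4:7  d5:0  d6:0  d7:0.
Shift B→2, D→2, E→4, F→6.
Schedule A@1, B@2, C@1, D@2, E@4, F@6: d1:8  d2:8  d3:7  d4:7  d5:7  d6:6  d7:6 — peak 8.

8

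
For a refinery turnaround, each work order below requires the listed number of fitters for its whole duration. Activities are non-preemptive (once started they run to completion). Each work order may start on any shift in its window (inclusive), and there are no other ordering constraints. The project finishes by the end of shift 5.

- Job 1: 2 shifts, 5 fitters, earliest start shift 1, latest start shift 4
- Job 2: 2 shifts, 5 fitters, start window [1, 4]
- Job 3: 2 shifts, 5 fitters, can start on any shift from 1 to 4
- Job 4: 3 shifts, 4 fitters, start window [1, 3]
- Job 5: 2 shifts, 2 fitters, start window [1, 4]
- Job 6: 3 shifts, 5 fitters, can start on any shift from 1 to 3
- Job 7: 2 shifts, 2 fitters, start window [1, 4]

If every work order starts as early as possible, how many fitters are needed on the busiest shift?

Early-start schedule: Job 1@1, Job 2@1, Job 3@1, Job 4@1, Job 5@1, Job 6@1, Job 7@1.
Load per shift: shift 1: 28, shift 2: 28, shift 3: 9, shift 4: 0, shift 5: 0.
Peak is 28.

28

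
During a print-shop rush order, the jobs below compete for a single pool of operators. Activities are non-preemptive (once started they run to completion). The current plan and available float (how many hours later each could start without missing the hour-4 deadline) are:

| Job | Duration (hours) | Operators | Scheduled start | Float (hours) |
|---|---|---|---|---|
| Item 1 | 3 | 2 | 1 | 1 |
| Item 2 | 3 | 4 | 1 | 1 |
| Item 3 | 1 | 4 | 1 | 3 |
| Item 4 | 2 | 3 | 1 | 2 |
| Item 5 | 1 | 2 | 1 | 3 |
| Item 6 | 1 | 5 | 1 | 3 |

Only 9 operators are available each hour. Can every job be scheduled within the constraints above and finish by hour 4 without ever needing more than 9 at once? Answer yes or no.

Schedule Item 1@1, Item 2@1, Item 3@4, Item 4@1, Item 5@3, Item 6@4: h1:9  h2:9  h3:8  h4:9 — peak 9 ≤ 9.

yes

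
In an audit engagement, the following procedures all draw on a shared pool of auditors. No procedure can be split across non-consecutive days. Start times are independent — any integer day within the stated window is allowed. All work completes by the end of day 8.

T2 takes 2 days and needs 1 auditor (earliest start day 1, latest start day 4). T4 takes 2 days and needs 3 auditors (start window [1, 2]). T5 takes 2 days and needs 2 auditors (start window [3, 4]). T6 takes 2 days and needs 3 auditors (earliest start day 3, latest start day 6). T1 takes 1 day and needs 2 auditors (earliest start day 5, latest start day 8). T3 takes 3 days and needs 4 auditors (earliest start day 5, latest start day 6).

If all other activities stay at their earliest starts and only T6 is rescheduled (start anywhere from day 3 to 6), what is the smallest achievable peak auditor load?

6

T6@3: d1:4  d2:4  d3:5  d4:5  d5:6  d6:4  d7:4  d8:0 → peak 6
T6@4: d1:4  d2:4  d3:2  d4:5  d5:9  d6:4  d7:4  d8:0 → peak 9
T6@5: d1:4  d2:4  d3:2  d4:2  d5:9  d6:7  d7:4  d8:0 → peak 9
T6@6: d1:4  d2:4  d3:2  d4:2  d5:6  d6:7  d7:7  d8:0 → peak 7
Best is T6@3, peak 6.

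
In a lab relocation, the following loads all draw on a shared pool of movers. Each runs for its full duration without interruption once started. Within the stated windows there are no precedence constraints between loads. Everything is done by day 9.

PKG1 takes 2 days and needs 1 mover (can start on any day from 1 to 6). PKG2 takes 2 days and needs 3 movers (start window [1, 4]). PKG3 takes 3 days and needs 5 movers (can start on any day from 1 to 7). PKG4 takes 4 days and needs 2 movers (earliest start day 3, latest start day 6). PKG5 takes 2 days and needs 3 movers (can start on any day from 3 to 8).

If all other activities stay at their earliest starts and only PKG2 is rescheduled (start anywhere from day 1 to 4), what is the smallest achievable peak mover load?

10

PKG2@1: d1:9  d2:9  d3:10  d4:5  d5:2  d6:2  d7:0  d8:0  d9:0 → peak 10
PKG2@2: d1:6  d2:9  d3:13  d4:5  d5:2  d6:2  d7:0  d8:0  d9:0 → peak 13
PKG2@3: d1:6  d2:6  d3:13  d4:8  d5:2  d6:2  d7:0  d8:0  d9:0 → peak 13
PKG2@4: d1:6  d2:6  d3:10  d4:8  d5:5  d6:2  d7:0  d8:0  d9:0 → peak 10
Best is PKG2@1, peak 10.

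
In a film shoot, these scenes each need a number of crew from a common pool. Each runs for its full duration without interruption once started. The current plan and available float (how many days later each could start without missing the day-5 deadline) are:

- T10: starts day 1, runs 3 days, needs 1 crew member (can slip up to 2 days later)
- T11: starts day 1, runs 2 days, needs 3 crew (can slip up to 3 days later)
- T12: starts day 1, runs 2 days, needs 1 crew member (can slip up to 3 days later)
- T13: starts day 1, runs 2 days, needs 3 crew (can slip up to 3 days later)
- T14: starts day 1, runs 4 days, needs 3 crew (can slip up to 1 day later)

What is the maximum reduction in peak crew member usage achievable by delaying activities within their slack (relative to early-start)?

4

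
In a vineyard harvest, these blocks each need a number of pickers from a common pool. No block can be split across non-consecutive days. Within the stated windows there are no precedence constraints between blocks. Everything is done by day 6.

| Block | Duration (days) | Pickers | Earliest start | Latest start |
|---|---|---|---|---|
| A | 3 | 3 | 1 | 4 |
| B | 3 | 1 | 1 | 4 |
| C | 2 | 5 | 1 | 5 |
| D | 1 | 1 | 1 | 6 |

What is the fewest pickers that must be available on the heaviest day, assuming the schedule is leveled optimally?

5

Early-start (A@1, B@1, C@1, D@1) gives peak 10: d1:10  d2:9  d3:4  d4:0  d5:0  d6:0.
Shift C→4.
Schedule A@1, B@1, C@4, D@1: d1:5  d2:4  d3:4  d4:5  d5:5  d6:0 — peak 5.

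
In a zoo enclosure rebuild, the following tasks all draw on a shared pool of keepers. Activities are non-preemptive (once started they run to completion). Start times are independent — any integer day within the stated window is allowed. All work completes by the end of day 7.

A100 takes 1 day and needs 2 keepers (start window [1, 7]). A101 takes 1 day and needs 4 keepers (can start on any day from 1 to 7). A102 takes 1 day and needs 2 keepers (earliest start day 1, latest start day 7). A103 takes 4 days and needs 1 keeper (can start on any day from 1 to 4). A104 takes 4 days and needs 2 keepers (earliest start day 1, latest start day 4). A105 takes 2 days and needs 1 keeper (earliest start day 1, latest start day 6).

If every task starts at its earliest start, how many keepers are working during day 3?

At early start, day 3 has: A103, A104.
Demand: 1 + 2 = 3.

3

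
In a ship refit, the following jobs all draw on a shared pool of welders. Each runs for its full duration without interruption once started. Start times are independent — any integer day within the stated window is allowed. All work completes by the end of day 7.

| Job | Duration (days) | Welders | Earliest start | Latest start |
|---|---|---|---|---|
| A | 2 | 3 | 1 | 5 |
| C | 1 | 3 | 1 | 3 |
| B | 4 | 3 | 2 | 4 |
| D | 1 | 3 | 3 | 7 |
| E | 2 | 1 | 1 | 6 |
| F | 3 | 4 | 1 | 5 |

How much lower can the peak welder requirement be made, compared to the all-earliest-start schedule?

4

Early-start peak: d1:11  d2:11  d3:10  d4:3  d5:3  d6:0  d7:0 ⇒ 11.
Leveled (A@1, C@1, B@2, D@3, E@1, F@4): d1:7  d2:7  d3:6  d4:7  d5:7  d6:4  d7:0 ⇒ 7.
Reduction 11 − 7 = 4.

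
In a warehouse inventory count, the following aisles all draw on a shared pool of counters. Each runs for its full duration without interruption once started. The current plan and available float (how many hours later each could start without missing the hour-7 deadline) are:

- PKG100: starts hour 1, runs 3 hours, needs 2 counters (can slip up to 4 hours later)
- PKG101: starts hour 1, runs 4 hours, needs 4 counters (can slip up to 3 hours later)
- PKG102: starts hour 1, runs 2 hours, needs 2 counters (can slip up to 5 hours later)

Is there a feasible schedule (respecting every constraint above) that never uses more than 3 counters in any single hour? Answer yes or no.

Total counter-hours = 26; over 7 hours the average is 26/7 > 3, so some hour must exceed 3.

no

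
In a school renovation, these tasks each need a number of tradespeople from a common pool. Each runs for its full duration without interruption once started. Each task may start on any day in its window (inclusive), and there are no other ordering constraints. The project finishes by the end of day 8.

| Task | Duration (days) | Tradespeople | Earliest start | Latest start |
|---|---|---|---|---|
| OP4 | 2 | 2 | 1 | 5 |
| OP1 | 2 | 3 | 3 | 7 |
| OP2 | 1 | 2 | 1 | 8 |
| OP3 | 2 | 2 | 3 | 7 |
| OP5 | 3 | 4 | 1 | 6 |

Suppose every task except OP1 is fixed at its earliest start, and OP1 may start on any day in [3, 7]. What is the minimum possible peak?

OP1@3: d1:8  d2:6  d3:9  d4:5  d5:0  d6:0  d7:0  d8:0 → peak 9
OP1@4: d1:8  d2:6  d3:6  d4:5  d5:3  d6:0  d7:0  d8:0 → peak 8
OP1@5: d1:8  d2:6  d3:6  d4:2  d5:3  d6:3  d7:0  d8:0 → peak 8
OP1@6: d1:8  d2:6  d3:6  d4:2  d5:0  d6:3  d7:3  d8:0 → peak 8
OP1@7: d1:8  d2:6  d3:6  d4:2  d5:0  d6:0  d7:3  d8:3 → peak 8
Best is OP1@4, peak 8.

8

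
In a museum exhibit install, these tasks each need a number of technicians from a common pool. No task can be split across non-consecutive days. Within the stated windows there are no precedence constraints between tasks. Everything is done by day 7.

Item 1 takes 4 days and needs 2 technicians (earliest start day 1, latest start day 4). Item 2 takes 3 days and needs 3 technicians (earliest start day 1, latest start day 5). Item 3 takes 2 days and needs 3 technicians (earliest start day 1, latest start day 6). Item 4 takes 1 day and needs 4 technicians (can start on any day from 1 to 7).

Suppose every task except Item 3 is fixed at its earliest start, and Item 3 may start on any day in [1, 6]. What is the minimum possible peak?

Item 3@1: d1:12  d2:8  d3:5  d4:2  d5:0  d6:0  d7:0 → peak 12
Item 3@2: d1:9  d2:8  d3:8  d4:2  d5:0  d6:0  d7:0 → peak 9
Item 3@3: d1:9  d2:5  d3:8  d4:5  d5:0  d6:0  d7:0 → peak 9
Item 3@4: d1:9  d2:5  d3:5  d4:5  d5:3  d6:0  d7:0 → peak 9
Item 3@5: d1:9  d2:5  d3:5  d4:2  d5:3  d6:3  d7:0 → peak 9
Item 3@6: d1:9  d2:5  d3:5  d4:2  d5:0  d6:3  d7:3 → peak 9
Best is Item 3@2, peak 9.

9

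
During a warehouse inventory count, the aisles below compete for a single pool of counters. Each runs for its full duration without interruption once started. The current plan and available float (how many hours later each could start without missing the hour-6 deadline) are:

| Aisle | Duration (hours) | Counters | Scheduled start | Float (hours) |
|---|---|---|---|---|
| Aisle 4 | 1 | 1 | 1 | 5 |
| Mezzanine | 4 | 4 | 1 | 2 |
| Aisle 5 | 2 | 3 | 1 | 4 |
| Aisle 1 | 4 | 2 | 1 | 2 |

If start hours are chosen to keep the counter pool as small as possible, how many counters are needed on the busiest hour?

6

Early-start (Aisle 4@1, Mezzanine@1, Aisle 5@1, Aisle 1@1) gives peak 10: h1:10  h2:9  h3:6  h4:6  h5:0  h6:0.
Shift Aisle 5→5, Aisle 1→2.
Schedule Aisle 4@1, Mezzanine@1, Aisle 5@5, Aisle 1@2: h1:5  h2:6  h3:6  h4:6  h5:5  h6:3 — peak 6.
Total counter-hours = 31 over 6 hours ⇒ peak ≥ ⌈31/6⌉ = 6, so 6 is optimal.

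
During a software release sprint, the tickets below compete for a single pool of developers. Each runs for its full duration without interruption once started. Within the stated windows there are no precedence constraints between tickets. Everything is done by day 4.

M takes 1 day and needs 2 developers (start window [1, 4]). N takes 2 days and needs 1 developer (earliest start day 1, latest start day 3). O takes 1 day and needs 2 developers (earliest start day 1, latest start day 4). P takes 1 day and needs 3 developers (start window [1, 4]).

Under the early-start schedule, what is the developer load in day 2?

At early start, day 2 has: N.
Demand: 1 = 1.

1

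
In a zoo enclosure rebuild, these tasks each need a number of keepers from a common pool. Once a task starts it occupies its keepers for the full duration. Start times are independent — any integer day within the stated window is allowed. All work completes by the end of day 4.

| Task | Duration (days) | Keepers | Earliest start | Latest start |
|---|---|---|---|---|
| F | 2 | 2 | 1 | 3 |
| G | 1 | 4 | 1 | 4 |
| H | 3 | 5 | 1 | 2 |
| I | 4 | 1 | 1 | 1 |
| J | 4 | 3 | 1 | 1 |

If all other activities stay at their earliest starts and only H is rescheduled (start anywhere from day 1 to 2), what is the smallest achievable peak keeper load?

11

H@1: d1:15  d2:11  d3:9  d4:4 → peak 15
H@2: d1:10  d2:11  d3:9  d4:9 → peak 11
Best is H@2, peak 11.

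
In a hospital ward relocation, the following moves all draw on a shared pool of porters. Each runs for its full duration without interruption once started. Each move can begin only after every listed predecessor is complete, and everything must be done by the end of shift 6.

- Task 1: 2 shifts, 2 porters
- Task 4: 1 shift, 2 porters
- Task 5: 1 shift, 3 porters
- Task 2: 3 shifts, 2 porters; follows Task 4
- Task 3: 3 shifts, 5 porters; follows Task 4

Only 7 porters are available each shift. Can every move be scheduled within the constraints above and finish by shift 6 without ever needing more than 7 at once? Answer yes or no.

Schedule Task 1@1, Task 4@1, Task 5@1, Task 2@2, Task 3@3: s1:7  s2:4  s3:7  s4:7  s5:5  s6:0 — peak 7 ≤ 7.

yes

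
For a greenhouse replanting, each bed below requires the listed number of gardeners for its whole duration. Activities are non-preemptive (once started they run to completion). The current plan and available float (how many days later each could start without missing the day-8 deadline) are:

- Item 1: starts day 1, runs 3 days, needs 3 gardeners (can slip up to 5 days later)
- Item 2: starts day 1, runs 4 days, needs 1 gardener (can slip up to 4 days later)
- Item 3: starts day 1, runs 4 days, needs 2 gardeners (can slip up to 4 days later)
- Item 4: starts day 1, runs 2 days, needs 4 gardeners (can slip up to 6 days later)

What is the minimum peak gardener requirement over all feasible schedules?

5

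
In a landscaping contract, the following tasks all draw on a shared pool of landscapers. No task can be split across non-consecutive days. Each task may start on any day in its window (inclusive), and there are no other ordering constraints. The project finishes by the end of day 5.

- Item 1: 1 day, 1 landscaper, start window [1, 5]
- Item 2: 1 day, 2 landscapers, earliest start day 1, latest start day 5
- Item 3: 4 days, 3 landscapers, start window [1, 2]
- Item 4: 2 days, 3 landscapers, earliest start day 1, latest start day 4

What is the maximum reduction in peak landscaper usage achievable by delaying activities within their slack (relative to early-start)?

3

Early-start peak: d1:9  d2:6  d3:3  d4:3  d5:0 ⇒ 9.
Leveled (Item 1@1, Item 2@1, Item 3@1, Item 4@2): d1:6  d2:6  d3:6  d4:3  d5:0 ⇒ 6.
Reduction 9 − 6 = 3.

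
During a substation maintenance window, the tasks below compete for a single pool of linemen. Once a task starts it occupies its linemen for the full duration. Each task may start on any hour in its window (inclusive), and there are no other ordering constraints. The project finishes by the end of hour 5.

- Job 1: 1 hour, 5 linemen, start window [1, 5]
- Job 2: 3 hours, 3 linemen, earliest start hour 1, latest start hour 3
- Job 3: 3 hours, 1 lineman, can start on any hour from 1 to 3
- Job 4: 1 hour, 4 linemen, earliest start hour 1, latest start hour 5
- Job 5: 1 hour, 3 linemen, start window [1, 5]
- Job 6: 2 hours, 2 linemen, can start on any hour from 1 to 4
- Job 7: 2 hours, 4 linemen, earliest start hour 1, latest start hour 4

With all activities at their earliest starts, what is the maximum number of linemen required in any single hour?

22

Early-start schedule: Job 1@1, Job 2@1, Job 3@1, Job 4@1, Job 5@1, Job 6@1, Job 7@1.
Load per hour: hour 1: 22, hour 2: 10, hour 3: 4, hour 4: 0, hour 5: 0.
Peak is 22.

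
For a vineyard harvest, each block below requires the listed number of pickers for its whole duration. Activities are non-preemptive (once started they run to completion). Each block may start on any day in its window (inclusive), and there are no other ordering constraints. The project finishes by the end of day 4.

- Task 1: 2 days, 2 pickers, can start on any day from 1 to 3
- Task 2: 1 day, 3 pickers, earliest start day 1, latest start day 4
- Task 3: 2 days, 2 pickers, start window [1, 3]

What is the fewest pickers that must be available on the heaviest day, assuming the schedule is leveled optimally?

4

Early-start (Task 1@1, Task 2@1, Task 3@1) gives peak 7: d1:7  d2:4  d3:0  d4:0.
Shift Task 2→3.
Schedule Task 1@1, Task 2@3, Task 3@1: d1:4  d2:4  d3:3  d4:0 — peak 4.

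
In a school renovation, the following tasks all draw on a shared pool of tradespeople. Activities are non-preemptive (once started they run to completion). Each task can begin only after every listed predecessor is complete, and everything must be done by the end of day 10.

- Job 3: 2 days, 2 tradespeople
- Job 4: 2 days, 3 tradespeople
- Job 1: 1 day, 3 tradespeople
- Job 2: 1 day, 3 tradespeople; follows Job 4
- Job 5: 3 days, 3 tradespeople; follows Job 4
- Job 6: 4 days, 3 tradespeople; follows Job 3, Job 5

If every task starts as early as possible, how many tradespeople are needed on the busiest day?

Early-start schedule: Job 3@1, Job 4@1, Job 1@1, Job 2@3, Job 5@3, Job 6@6.
Load per day: day 1: 8, day 2: 5, day 3: 6, day 4: 3, day 5: 3, day 6: 3, day 7: 3, day 8: 3, day 9: 3, day 10: 0.
Peak is 8.

8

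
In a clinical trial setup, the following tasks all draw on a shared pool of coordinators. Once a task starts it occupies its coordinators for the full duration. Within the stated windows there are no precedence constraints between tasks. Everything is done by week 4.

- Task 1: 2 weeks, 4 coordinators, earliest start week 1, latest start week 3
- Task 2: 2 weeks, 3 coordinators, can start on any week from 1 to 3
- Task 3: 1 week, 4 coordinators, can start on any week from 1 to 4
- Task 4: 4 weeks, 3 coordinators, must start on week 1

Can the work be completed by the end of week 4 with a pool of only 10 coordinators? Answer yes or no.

yes

Schedule Task 1@1, Task 2@1, Task 3@3, Task 4@1: w1:10  w2:10  w3:7  w4:3 — peak 10 ≤ 10.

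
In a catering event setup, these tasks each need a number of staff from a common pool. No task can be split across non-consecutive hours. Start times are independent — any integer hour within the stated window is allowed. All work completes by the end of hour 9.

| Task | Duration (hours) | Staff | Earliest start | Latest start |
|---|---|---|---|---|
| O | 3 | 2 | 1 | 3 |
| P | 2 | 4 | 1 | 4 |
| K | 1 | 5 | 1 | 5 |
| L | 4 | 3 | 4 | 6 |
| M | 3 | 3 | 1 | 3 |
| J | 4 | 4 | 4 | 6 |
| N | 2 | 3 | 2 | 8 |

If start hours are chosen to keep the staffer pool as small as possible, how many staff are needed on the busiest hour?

Early-start (O@1, P@1, K@1, L@4, M@1, J@4, N@2) gives peak 14: h1:14  h2:12  h3:8  h4:7  h5:7  h6:7  h7:7  h8:0  h9:0.
Shift K→5, L→6, M→3, J→6, N→3.
Schedule O@1, P@1, K@5, L@6, M@3, J@6, N@3: h1:6  h2:6  h3:8  h4:6  h5:8  h6:7  h7:7  h8:7  h9:7 — peak 8.

8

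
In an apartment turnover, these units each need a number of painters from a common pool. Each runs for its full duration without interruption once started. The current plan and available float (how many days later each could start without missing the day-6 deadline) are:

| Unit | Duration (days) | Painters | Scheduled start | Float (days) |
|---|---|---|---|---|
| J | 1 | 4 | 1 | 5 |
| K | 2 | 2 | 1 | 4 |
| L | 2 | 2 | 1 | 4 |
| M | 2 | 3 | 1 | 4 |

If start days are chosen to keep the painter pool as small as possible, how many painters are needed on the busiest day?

4

Early-start (J@1, K@1, L@1, M@1) gives peak 11: d1:11  d2:7  d3:0  d4:0  d5:0  d6:0.
Shift K→2, L→2, M→4.
Schedule J@1, K@2, L@2, M@4: d1:4  d2:4  d3:4  d4:3  d5:3  d6:0 — peak 4.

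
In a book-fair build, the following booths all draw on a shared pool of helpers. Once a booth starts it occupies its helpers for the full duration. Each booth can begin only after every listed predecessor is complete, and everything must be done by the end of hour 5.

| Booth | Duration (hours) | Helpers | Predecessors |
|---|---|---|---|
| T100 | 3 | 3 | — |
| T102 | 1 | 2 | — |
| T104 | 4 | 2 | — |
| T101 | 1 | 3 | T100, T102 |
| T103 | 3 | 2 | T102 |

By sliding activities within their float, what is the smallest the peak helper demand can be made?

7

Schedule T100@1, T102@1, T104@1, T101@4, T103@2: h1:7  h2:7  h3:7  h4:7  h5:0 — peak 7.
No arrangement of the 18 feasible schedules does better.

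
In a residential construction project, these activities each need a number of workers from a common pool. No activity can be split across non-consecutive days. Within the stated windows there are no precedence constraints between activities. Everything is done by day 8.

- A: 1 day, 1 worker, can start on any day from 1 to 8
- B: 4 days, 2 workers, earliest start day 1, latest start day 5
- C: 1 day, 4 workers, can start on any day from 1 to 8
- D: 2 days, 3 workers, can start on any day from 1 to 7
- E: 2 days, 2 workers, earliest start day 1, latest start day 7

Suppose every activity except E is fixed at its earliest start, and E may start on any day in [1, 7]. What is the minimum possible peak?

10

E@1: d1:12  d2:7  d3:2  d4:2  d5:0  d6:0  d7:0  d8:0 → peak 12
E@2: d1:10  d2:7  d3:4  d4:2  d5:0  d6:0  d7:0  d8:0 → peak 10
E@3: d1:10  d2:5  d3:4  d4:4  d5:0  d6:0  d7:0  d8:0 → peak 10
E@4: d1:10  d2:5  d3:2  d4:4  d5:2  d6:0  d7:0  d8:0 → peak 10
E@5: d1:10  d2:5  d3:2  d4:2  d5:2  d6:2  d7:0  d8:0 → peak 10
E@6: d1:10  d2:5  d3:2  d4:2  d5:0  d6:2  d7:2  d8:0 → peak 10
E@7: d1:10  d2:5  d3:2  d4:2  d5:0  d6:0  d7:2  d8:2 → peak 10
Best is E@2, peak 10.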